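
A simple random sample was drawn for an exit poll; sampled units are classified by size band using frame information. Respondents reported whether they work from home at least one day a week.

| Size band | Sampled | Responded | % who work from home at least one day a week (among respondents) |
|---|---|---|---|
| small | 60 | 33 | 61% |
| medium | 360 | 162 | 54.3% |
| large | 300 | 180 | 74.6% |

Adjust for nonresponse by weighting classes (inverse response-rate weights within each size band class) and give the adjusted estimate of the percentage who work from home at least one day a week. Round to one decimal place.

Response rates by class: small 33/60 = 55%, medium 162/360 = 45%, large 180/300 = 60%.
Inverse-response-rate weighting restores each class to its sampled count, so class totals weight by n_sampled:
  small: 60 × 61 = 3660
  medium: 360 × 54.3 = 19,548
  large: 300 × 74.6 = 22,380
Adjusted estimate = 45,588 / 720 = 63.3167 → 63.3%.

63.3%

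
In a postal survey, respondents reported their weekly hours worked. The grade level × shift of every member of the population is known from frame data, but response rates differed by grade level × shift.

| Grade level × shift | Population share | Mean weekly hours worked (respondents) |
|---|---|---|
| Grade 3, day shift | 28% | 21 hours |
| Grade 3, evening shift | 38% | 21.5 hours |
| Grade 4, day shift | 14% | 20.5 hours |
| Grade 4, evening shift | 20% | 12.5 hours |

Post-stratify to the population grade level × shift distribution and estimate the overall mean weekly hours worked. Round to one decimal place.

Reweight to the known grade level × shift distribution:
  Grade 3, day shift: 0.28 × 21 = 5.88
  Grade 3, evening shift: 0.38 × 21.5 = 8.17
  Grade 4, day shift: 0.14 × 20.5 = 2.87
  Grade 4, evening shift: 0.2 × 12.5 = 2.5
Post-stratified estimate = 19.42 → 19.4.

19.4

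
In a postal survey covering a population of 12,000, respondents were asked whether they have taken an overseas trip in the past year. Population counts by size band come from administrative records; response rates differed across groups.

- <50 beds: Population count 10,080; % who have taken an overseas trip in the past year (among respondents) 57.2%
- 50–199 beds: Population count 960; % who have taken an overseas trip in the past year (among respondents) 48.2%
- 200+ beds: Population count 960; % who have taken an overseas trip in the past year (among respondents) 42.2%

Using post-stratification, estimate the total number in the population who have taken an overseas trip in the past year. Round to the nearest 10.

Each cell contributes its population count × the respondent rate:
  <50 beds: 10,080 × 57.2% = 5765.76
  50–199 beds: 960 × 48.2% = 462.72
  200+ beds: 960 × 42.2% = 405.12
Estimated total = 6633.6 → 6,630.

6,630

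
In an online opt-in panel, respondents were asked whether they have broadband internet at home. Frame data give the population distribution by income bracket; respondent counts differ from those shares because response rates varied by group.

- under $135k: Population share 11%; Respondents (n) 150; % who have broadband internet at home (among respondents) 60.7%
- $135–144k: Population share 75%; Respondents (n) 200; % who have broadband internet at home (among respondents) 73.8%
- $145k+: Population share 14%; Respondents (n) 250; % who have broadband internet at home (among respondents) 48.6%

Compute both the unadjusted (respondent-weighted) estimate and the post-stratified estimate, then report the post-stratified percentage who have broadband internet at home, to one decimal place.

68.8%

Without adjustment, the pooled respondent share is:
  (150/600)×60.7 + (200/600)×73.8 + (250/600)×48.6 = 60.025%
Post-stratified estimate weights by population shares:
  0.11×60.7 + 0.75×73.8 + 0.14×48.6 = 68.831%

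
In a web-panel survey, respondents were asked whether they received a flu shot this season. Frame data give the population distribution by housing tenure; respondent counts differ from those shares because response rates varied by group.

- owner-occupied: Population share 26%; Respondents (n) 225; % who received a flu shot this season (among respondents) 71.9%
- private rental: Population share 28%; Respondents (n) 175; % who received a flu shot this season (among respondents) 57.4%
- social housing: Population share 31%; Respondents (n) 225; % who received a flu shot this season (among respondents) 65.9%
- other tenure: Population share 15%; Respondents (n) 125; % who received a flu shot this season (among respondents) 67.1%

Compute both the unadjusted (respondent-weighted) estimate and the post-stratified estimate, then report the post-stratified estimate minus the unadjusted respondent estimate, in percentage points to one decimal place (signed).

Without adjustment, the pooled respondent share is:
  (225/750)×71.9 + (175/750)×57.4 + (225/750)×65.9 + (125/750)×67.1 = 65.9167%
Reweighting by population housing tenure shares:
  0.26×71.9 + 0.28×57.4 + 0.31×65.9 + 0.15×67.1 = 65.26%
Difference = 65.26 − 65.9167 = -0.6567 pp.

-0.7 percentage points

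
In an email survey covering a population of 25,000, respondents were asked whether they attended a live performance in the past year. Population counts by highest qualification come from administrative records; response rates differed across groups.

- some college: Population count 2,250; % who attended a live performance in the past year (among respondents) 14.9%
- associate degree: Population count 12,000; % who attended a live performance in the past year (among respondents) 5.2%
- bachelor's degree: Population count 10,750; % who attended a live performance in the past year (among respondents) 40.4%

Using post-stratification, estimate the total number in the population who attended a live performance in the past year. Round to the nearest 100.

5,300

Each cell contributes its population count × the respondent rate:
  some college: 2,250 × 14.9% = 335.25
  associate degree: 12,000 × 5.2% = 624
  bachelor's degree: 10,750 × 40.4% = 4343
Estimated total = 5302.25 → 5,300.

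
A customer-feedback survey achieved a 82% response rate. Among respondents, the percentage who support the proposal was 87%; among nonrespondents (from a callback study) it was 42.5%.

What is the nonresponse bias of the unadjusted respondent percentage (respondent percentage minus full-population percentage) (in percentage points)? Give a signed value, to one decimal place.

+8.0 percentage points

Nonresponse fraction = 1 − 0.82 = 0.18.
Bias = (nonresponse fraction) × (respondent percentage − nonrespondent percentage)
     = 0.18 × (87 − 42.5) = 0.18 × 44.5 = 8.01.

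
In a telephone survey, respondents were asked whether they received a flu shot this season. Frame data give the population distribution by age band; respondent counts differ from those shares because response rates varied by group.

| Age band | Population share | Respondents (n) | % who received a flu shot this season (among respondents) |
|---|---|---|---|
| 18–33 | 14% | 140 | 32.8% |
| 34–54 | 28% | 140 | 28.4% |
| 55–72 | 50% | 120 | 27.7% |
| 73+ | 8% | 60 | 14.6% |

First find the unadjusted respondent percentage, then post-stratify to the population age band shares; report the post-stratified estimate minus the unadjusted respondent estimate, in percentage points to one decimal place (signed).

Without adjustment, the pooled respondent share is:
  (140/460)×32.8 + (140/460)×28.4 + (120/460)×27.7 + (60/460)×14.6 = 27.7565%
Post-stratifying to population shares instead:
  0.14×32.8 + 0.28×28.4 + 0.5×27.7 + 0.08×14.6 = 27.562%
Difference = 27.562 − 27.7565 = -0.1945 pp.

-0.2 percentage points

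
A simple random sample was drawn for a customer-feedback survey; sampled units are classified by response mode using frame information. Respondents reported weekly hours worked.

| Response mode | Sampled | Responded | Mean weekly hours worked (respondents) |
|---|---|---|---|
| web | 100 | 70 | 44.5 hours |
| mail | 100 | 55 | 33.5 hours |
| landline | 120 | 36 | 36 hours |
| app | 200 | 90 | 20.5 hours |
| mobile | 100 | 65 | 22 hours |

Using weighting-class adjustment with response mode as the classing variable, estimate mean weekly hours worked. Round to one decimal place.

Class response rates: web 70/100 = 70%, mail 55/100 = 55%, landline 36/120 = 30%, app 90/200 = 45%, mobile 65/100 = 65%.
Weighting each respondent by the inverse class response rate inflates each class back to its sampled size, so the class weight is n_sampled:
  web: 100 × 44.5 = 4450
  mail: 100 × 33.5 = 3350
  landline: 120 × 36 = 4320
  app: 200 × 20.5 = 4100
  mobile: 100 × 22 = 2200
Adjusted estimate = 18,420 / 620 = 29.7097 → 29.7.

29.7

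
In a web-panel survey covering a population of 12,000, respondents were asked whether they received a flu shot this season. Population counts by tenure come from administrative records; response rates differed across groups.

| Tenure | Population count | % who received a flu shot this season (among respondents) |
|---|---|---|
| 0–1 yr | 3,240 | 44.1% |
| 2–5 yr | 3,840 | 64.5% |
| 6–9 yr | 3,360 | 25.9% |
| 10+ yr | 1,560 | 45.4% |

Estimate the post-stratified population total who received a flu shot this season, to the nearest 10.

Apply each group's respondent rate to its population count:
  0–1 yr: 3,240 × 44.1% = 1428.84
  2–5 yr: 3,840 × 64.5% = 2476.8
  6–9 yr: 3,360 × 25.9% = 870.24
  10+ yr: 1,560 × 45.4% = 708.24
Estimated total = 5484.12 → 5,480.

5,480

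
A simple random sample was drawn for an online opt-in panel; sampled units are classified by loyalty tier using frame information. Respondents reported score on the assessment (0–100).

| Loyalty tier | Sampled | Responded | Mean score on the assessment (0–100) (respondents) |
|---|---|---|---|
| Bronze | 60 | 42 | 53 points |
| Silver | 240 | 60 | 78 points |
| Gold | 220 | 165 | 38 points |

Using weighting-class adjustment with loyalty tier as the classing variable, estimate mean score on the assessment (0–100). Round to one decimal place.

58.2

Response rates by class: Bronze 42/60 = 70%, Silver 60/240 = 25%, Gold 165/220 = 75%.
Each respondent's weight = sampled/responded in their class; summing within a class gives n_sampled, so:
  Bronze: 60 × 53 = 3180
  Silver: 240 × 78 = 18,720
  Gold: 220 × 38 = 8360
Adjusted estimate = 30,260 / 520 = 58.1923 → 58.2.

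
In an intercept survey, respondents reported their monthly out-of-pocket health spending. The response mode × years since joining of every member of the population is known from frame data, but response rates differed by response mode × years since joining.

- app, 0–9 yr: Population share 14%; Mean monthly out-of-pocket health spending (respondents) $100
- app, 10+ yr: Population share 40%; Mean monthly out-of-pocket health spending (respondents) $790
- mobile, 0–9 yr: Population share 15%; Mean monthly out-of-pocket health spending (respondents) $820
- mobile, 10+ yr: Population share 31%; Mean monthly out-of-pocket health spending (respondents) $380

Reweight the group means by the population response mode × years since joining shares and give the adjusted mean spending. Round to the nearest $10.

Each cell contributes population-share × respondent value:
  app, 0–9 yr: 0.14 × 100 = 14
  app, 10+ yr: 0.4 × 790 = 316
  mobile, 0–9 yr: 0.15 × 820 = 123
  mobile, 10+ yr: 0.31 × 380 = 117.8
Post-stratified estimate = 570.8 → $570.

$570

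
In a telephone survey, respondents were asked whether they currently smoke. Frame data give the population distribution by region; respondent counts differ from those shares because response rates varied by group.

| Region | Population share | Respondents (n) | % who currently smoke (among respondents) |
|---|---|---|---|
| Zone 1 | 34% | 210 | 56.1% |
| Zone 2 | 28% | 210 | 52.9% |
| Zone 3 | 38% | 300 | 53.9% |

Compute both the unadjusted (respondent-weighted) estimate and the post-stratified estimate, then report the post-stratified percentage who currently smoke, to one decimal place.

54.4%

Naive respondent-only estimate (weights = respondent counts):
  (210/720)×56.1 + (210/720)×52.9 + (300/720)×53.9 = 54.25%
Post-stratified estimate weights by population shares:
  0.34×56.1 + 0.28×52.9 + 0.38×53.9 = 54.368%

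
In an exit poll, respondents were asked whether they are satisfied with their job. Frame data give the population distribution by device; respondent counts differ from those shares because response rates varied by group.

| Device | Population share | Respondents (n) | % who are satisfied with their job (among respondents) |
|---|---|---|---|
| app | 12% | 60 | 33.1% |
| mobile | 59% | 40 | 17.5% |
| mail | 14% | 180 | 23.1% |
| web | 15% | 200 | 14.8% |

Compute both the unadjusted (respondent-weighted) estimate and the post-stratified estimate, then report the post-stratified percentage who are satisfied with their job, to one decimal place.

Without adjustment, the pooled respondent share is:
  (60/480)×33.1 + (40/480)×17.5 + (180/480)×23.1 + (200/480)×14.8 = 20.425%
Post-stratified estimate weights by population shares:
  0.12×33.1 + 0.59×17.5 + 0.14×23.1 + 0.15×14.8 = 19.751%

19.8%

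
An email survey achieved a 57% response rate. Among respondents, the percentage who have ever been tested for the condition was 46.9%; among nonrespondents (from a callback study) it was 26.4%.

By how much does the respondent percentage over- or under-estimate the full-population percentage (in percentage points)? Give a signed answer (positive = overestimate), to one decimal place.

+8.8 percentage points

Nonresponse fraction = 1 − 0.57 = 0.43.
Bias = (nonresponse fraction) × (respondent percentage − nonrespondent percentage)
     = 0.43 × (46.9 − 26.4) = 0.43 × 20.5 = 8.815.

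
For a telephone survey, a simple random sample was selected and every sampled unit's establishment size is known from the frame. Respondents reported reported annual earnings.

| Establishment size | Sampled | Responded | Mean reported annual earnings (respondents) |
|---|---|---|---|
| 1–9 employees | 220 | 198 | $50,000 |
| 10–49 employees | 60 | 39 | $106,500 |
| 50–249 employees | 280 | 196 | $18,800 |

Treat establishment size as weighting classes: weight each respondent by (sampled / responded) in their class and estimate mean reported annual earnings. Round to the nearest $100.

Class response rates: 1–9 employees 198/220 = 90%, 10–49 employees 39/60 = 65%, 50–249 employees 196/280 = 70%.
Each respondent's weight = sampled/responded in their class; summing within a class gives n_sampled, so:
  1–9 employees: 220 × 50,000 = 11,000,000
  10–49 employees: 60 × 106,500 = 6,390,000
  50–249 employees: 280 × 18,800 = 5,264,000
Adjusted estimate = 22,654,000 / 560 = 40453.6 → $40,500.

$40,500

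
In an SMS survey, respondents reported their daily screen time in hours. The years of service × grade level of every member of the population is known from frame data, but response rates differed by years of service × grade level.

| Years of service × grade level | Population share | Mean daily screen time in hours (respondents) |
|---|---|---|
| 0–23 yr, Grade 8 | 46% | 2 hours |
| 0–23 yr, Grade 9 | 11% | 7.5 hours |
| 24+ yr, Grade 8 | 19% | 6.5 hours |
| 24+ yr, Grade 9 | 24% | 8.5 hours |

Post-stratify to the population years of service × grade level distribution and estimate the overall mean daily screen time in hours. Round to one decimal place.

Post-stratification weights by population share, not respondent share:
  0–23 yr, Grade 8: 0.46 × 2 = 0.92
  0–23 yr, Grade 9: 0.11 × 7.5 = 0.825
  24+ yr, Grade 8: 0.19 × 6.5 = 1.235
  24+ yr, Grade 9: 0.24 × 8.5 = 2.04
Post-stratified estimate = 5.02 → 5.0.

5.0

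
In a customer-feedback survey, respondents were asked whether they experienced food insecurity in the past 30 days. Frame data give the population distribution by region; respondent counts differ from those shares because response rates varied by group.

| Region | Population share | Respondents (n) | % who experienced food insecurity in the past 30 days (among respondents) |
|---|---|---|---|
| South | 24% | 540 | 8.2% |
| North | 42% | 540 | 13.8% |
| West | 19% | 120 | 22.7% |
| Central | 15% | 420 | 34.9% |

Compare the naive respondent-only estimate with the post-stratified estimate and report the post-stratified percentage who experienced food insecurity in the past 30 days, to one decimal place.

17.3%

Unadjusted (pooled respondent) estimate weights by respondent counts:
  (540/1620)×8.2 + (540/1620)×13.8 + (120/1620)×22.7 + (420/1620)×34.9 = 18.063%
Post-stratified estimate weights by population shares:
  0.24×8.2 + 0.42×13.8 + 0.19×22.7 + 0.15×34.9 = 17.312%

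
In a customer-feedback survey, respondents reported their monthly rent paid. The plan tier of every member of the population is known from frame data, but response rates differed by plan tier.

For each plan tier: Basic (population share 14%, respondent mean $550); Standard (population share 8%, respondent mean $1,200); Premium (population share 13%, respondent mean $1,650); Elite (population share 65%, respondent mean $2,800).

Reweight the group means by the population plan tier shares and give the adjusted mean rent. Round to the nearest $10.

Each cell contributes population-share × respondent value:
  Basic: 0.14 × 550 = 77
  Standard: 0.08 × 1200 = 96
  Premium: 0.13 × 1650 = 214.5
  Elite: 0.65 × 2800 = 1820
Post-stratified estimate = 2207.5 → $2,210.

$2,210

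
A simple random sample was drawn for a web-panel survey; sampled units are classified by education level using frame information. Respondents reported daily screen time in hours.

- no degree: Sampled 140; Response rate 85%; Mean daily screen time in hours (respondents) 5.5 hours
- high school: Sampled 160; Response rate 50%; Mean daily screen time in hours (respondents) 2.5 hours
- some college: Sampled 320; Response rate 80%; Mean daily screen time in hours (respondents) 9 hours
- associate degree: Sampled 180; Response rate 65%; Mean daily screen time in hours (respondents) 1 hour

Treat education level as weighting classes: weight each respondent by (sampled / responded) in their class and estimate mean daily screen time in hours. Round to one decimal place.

Each respondent's weight = sampled/responded in their class; summing within a class gives n_sampled, so:
  no degree: 140 × 5.5 = 770
  high school: 160 × 2.5 = 400
  some college: 320 × 9 = 2880
  associate degree: 180 × 1 = 180
Adjusted estimate = 4230 / 800 = 5.2875 → 5.3.

5.3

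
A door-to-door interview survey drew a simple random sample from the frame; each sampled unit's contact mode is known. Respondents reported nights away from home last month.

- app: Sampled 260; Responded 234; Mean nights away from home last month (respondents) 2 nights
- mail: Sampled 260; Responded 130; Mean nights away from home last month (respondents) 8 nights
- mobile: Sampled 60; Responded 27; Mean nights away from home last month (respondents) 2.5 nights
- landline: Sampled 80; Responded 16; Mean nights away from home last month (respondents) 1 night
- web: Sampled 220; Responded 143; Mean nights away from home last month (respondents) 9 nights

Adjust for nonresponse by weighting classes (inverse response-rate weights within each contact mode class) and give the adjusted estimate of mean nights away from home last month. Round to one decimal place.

5.5

Class response rates: app 234/260 = 90%, mail 130/260 = 50%, mobile 27/60 = 45%, landline 16/80 = 20%, web 143/220 = 65%.
Inverse-response-rate weighting restores each class to its sampled count, so class totals weight by n_sampled:
  app: 260 × 2 = 520
  mail: 260 × 8 = 2080
  mobile: 60 × 2.5 = 150
  landline: 80 × 1 = 80
  web: 220 × 9 = 1980
Adjusted estimate = 4810 / 880 = 5.46591 → 5.5.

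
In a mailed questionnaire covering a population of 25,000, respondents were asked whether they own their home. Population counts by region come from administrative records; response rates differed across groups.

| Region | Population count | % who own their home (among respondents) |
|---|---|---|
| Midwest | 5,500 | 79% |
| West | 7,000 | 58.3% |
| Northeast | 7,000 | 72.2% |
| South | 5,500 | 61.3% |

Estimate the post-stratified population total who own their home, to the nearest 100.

16,900

Estimated count per cell = population count × respondent percentage:
  Midwest: 5,500 × 79% = 4345
  West: 7,000 × 58.3% = 4081
  Northeast: 7,000 × 72.2% = 5054
  South: 5,500 × 61.3% = 3371.5
Estimated total = 16851.5 → 16,900.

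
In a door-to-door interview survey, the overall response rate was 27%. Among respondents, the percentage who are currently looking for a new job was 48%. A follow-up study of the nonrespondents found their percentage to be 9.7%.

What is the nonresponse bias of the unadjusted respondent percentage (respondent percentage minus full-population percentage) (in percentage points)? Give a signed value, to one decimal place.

Nonresponse fraction = 1 − 0.27 = 0.73.
Bias = (nonresponse fraction) × (respondent percentage − nonrespondent percentage)
     = 0.73 × (48 − 9.7) = 0.73 × 38.3 = 27.959.

+28.0 percentage points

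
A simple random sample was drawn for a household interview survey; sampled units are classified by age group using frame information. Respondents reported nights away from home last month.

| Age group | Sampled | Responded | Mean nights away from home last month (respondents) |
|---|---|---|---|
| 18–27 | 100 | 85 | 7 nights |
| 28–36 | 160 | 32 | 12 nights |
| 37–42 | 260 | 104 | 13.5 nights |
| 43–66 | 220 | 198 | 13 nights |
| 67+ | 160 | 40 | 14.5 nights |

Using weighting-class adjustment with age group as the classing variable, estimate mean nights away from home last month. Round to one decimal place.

Class response rates: 18–27 85/100 = 85%, 28–36 32/160 = 20%, 37–42 104/260 = 40%, 43–66 198/220 = 90%, 67+ 40/160 = 25%.
With weight = n_sampled/n_responded per class, the weighted class total is n_sampled:
  18–27: 100 × 7 = 700
  28–36: 160 × 12 = 1920
  37–42: 260 × 13.5 = 3510
  43–66: 220 × 13 = 2860
  67+: 160 × 14.5 = 2320
Adjusted estimate = 11,310 / 900 = 12.5667 → 12.6.

12.6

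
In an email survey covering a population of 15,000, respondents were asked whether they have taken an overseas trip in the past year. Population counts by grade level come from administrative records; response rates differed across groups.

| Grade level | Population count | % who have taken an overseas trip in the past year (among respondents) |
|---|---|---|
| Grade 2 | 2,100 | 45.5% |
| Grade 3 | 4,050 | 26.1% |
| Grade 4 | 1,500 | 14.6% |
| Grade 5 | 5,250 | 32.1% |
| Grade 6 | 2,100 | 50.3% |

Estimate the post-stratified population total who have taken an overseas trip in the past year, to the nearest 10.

Estimated count per cell = population count × respondent percentage:
  Grade 2: 2,100 × 45.5% = 955.5
  Grade 3: 4,050 × 26.1% = 1057.05
  Grade 4: 1,500 × 14.6% = 219
  Grade 5: 5,250 × 32.1% = 1685.25
  Grade 6: 2,100 × 50.3% = 1056.3
Estimated total = 4973.1 → 4,970.

4,970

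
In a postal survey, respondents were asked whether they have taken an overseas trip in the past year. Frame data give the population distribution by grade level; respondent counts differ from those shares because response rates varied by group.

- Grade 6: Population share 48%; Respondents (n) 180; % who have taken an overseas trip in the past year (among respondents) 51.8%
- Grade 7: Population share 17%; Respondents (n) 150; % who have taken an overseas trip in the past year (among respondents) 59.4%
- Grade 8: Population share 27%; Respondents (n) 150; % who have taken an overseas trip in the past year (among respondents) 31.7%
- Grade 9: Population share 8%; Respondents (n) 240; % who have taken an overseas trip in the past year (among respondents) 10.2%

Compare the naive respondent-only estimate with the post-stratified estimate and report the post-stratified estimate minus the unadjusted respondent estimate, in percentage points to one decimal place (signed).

Unadjusted (pooled respondent) estimate weights by respondent counts:
  (180/720)×51.8 + (150/720)×59.4 + (150/720)×31.7 + (240/720)×10.2 = 35.3292%
Post-stratifying to population shares instead:
  0.48×51.8 + 0.17×59.4 + 0.27×31.7 + 0.08×10.2 = 44.337%
Difference = 44.337 − 35.3292 = 9.0078 pp.

+9.0 percentage points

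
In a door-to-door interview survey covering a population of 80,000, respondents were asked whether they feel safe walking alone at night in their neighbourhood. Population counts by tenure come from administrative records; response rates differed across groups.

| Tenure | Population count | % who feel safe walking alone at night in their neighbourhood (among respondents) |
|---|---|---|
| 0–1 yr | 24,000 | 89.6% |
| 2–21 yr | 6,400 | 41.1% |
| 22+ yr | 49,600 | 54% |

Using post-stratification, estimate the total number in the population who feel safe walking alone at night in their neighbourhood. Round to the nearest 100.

Each cell contributes its population count × the respondent rate:
  0–1 yr: 24,000 × 89.6% = 21,504
  2–21 yr: 6,400 × 41.1% = 2630.4
  22+ yr: 49,600 × 54% = 26,784
Estimated total = 50918.4 → 50,900.

50,900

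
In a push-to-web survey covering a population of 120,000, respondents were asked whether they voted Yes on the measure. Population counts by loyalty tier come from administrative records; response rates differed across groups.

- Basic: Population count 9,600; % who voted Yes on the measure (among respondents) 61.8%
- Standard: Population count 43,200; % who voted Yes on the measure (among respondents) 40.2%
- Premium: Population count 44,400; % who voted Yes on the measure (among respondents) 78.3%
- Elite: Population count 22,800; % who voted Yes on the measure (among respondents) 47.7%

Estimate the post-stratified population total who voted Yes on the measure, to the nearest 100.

Estimated count per cell = population count × respondent percentage:
  Basic: 9,600 × 61.8% = 5932.8
  Standard: 43,200 × 40.2% = 17366.4
  Premium: 44,400 × 78.3% = 34765.2
  Elite: 22,800 × 47.7% = 10875.6
Estimated total = 68,940 → 68,900.

68,900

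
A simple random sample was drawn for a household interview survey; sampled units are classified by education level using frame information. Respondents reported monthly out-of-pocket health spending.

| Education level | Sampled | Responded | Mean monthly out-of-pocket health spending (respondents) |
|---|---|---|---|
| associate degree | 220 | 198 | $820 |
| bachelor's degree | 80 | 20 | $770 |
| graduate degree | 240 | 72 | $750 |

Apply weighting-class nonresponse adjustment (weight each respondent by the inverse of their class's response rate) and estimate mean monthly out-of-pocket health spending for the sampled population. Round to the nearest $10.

$780

Response rates by class: associate degree 198/220 = 90%, bachelor's degree 20/80 = 25%, graduate degree 72/240 = 30%.
Weighting each respondent by the inverse class response rate inflates each class back to its sampled size, so the class weight is n_sampled:
  associate degree: 220 × 820 = 180,400
  bachelor's degree: 80 × 770 = 61,600
  graduate degree: 240 × 750 = 180,000
Adjusted estimate = 422,000 / 540 = 781.481 → $780.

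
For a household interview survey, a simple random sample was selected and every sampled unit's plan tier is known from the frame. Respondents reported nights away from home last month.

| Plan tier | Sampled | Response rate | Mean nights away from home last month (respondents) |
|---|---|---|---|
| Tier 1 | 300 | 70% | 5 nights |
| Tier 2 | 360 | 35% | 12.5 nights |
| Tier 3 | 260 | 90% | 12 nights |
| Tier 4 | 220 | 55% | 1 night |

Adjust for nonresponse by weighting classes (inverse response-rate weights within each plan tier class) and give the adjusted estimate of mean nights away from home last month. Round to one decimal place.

With weight = n_sampled/n_responded per class, the weighted class total is n_sampled:
  Tier 1: 300 × 5 = 1500
  Tier 2: 360 × 12.5 = 4500
  Tier 3: 260 × 12 = 3120
  Tier 4: 220 × 1 = 220
Adjusted estimate = 9340 / 1,140 = 8.19298 → 8.2.

8.2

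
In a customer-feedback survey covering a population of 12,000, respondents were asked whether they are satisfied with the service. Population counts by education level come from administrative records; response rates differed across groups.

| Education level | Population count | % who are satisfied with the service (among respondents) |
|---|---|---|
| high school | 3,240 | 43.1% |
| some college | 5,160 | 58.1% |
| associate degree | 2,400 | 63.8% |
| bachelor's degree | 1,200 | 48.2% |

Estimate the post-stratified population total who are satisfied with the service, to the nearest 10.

Estimated count per cell = population count × respondent percentage:
  high school: 3,240 × 43.1% = 1396.44
  some college: 5,160 × 58.1% = 2997.96
  associate degree: 2,400 × 63.8% = 1531.2
  bachelor's degree: 1,200 × 48.2% = 578.4
Estimated total = 6504 → 6,500.

6,500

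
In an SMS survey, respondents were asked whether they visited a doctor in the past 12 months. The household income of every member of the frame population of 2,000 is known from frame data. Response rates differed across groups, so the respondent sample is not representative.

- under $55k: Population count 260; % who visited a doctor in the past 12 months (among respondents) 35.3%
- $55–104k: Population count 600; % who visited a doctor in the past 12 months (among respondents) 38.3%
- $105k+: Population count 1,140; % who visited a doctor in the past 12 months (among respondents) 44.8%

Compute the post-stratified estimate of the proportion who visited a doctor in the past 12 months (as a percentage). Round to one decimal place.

Reweight to the known household income distribution:
  under $55k: (260/2,000) × 35.3 = 4.589
  $55–104k: (600/2,000) × 38.3 = 11.49
  $105k+: (1,140/2,000) × 44.8 = 25.536
Post-stratified estimate = 41.615 → 41.6%.

41.6%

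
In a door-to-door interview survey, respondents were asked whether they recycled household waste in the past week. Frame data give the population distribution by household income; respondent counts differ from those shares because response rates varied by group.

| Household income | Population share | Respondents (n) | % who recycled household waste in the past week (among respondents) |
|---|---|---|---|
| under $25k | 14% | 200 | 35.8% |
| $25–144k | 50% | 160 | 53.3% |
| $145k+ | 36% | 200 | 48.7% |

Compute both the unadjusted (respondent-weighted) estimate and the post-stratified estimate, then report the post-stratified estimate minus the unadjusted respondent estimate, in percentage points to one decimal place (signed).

+3.8 percentage points

Naive respondent-only estimate (weights = respondent counts):
  (200/560)×35.8 + (160/560)×53.3 + (200/560)×48.7 = 45.4071%
Post-stratifying to population shares instead:
  0.14×35.8 + 0.5×53.3 + 0.36×48.7 = 49.194%
Difference = 49.194 − 45.4071 = 3.7869 pp.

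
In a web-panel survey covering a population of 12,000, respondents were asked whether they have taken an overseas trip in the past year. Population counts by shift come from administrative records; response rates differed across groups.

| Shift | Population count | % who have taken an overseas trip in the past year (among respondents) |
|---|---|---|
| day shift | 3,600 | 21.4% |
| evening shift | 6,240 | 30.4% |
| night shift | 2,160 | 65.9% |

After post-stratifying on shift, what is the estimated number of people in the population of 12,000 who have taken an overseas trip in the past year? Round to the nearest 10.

4,090

Estimated count per cell = population count × respondent percentage:
  day shift: 3,600 × 21.4% = 770.4
  evening shift: 6,240 × 30.4% = 1896.96
  night shift: 2,160 × 65.9% = 1423.44
Estimated total = 4090.8 → 4,090.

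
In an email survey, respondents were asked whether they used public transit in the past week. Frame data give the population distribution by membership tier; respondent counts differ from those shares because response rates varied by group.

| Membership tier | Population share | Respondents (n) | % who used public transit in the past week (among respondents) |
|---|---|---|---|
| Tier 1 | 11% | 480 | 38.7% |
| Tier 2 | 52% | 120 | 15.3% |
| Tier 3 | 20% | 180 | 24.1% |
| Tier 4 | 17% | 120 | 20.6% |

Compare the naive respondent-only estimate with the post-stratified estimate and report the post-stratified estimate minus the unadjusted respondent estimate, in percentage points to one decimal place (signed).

Without adjustment, the pooled respondent share is:
  (480/900)×38.7 + (120/900)×15.3 + (180/900)×24.1 + (120/900)×20.6 = 30.2467%
Reweighting by population membership tier shares:
  0.11×38.7 + 0.52×15.3 + 0.2×24.1 + 0.17×20.6 = 20.535%
Difference = 20.535 − 30.2467 = -9.7117 pp.

-9.7 percentage points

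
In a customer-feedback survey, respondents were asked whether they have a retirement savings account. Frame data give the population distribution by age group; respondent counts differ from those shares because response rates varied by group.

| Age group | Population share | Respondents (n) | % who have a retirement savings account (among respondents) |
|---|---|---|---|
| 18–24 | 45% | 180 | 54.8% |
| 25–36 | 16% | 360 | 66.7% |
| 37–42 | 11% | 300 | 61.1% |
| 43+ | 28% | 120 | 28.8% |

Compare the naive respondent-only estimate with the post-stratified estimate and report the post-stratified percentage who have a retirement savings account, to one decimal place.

Unadjusted (pooled respondent) estimate weights by respondent counts:
  (180/960)×54.8 + (360/960)×66.7 + (300/960)×61.1 + (120/960)×28.8 = 57.9813%
Post-stratifying to population shares instead:
  0.45×54.8 + 0.16×66.7 + 0.11×61.1 + 0.28×28.8 = 50.117%

50.1%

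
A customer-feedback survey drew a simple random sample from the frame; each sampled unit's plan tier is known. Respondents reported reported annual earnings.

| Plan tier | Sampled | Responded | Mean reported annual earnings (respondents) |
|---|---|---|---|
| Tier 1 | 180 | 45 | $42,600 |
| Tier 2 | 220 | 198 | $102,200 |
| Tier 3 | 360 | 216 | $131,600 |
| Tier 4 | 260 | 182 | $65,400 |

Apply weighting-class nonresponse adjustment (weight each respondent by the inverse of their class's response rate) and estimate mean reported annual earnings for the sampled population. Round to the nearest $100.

$92,700

Response rates by class: Tier 1 45/180 = 25%, Tier 2 198/220 = 90%, Tier 3 216/360 = 60%, Tier 4 182/260 = 70%.
Each respondent's weight = sampled/responded in their class; summing within a class gives n_sampled, so:
  Tier 1: 180 × 42,600 = 7,668,000
  Tier 2: 220 × 102,200 = 22,484,000
  Tier 3: 360 × 131,600 = 47,376,000
  Tier 4: 260 × 65,400 = 17,004,000
Adjusted estimate = 94,532,000 / 1,020 = 92678.4 → $92,700.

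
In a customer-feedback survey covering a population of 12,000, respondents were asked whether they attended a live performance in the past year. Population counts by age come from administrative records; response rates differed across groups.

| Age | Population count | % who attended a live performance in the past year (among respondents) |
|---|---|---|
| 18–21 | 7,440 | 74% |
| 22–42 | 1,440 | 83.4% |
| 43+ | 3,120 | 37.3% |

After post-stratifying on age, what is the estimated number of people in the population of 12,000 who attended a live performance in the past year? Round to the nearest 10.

Apply each group's respondent rate to its population count:
  18–21: 7,440 × 74% = 5505.6
  22–42: 1,440 × 83.4% = 1200.96
  43+: 3,120 × 37.3% = 1163.76
Estimated total = 7870.32 → 7,870.

7,870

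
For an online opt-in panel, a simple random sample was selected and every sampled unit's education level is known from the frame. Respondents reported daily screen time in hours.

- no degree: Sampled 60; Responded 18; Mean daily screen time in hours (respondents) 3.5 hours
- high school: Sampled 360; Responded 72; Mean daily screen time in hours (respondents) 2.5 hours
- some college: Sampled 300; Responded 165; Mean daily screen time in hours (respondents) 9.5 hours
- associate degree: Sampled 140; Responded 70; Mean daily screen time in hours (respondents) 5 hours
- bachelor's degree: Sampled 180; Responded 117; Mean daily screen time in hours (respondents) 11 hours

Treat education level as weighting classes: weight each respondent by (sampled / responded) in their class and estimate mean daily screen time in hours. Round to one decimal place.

Class response rates: no degree 18/60 = 30%, high school 72/360 = 20%, some college 165/300 = 55%, associate degree 70/140 = 50%, bachelor's degree 117/180 = 65%.
With weight = n_sampled/n_responded per class, the weighted class total is n_sampled:
  no degree: 60 × 3.5 = 210
  high school: 360 × 2.5 = 900
  some college: 300 × 9.5 = 2850
  associate degree: 140 × 5 = 700
  bachelor's degree: 180 × 11 = 1980
Adjusted estimate = 6640 / 1,040 = 6.38462 → 6.4.

6.4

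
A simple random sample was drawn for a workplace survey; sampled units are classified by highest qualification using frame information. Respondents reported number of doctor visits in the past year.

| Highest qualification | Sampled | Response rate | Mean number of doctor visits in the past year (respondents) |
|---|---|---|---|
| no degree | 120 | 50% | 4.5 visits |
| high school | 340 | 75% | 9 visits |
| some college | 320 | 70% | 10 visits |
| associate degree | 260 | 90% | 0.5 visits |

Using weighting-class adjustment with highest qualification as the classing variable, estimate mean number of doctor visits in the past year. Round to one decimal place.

6.7

With weight = n_sampled/n_responded per class, the weighted class total is n_sampled:
  no degree: 120 × 4.5 = 540
  high school: 340 × 9 = 3060
  some college: 320 × 10 = 3200
  associate degree: 260 × 0.5 = 130
Adjusted estimate = 6930 / 1,040 = 6.66346 → 6.7.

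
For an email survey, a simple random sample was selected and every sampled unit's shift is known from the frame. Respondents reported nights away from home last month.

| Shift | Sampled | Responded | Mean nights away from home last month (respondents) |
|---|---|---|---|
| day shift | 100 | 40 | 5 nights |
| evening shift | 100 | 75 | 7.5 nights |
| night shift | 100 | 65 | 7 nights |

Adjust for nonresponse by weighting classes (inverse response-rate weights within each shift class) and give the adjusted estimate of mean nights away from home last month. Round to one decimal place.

Class response rates: day shift 40/100 = 40%, evening shift 75/100 = 75%, night shift 65/100 = 65%.
Weighting each respondent by the inverse class response rate inflates each class back to its sampled size, so the class weight is n_sampled:
  day shift: 100 × 5 = 500
  evening shift: 100 × 7.5 = 750
  night shift: 100 × 7 = 700
Adjusted estimate = 1950 / 300 = 6.5 → 6.5.

6.5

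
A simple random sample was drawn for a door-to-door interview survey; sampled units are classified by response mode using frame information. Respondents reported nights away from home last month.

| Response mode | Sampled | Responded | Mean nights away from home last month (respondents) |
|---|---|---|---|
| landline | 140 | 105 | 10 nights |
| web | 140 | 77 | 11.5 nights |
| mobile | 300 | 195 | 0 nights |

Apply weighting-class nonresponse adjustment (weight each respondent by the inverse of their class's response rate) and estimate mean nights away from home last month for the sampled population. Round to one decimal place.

Response rates by class: landline 105/140 = 75%, web 77/140 = 55%, mobile 195/300 = 65%.
Inverse-response-rate weighting restores each class to its sampled count, so class totals weight by n_sampled:
  landline: 140 × 10 = 1400
  web: 140 × 11.5 = 1610
  mobile: 300 × 0 = 0
Adjusted estimate = 3010 / 580 = 5.18966 → 5.2.

5.2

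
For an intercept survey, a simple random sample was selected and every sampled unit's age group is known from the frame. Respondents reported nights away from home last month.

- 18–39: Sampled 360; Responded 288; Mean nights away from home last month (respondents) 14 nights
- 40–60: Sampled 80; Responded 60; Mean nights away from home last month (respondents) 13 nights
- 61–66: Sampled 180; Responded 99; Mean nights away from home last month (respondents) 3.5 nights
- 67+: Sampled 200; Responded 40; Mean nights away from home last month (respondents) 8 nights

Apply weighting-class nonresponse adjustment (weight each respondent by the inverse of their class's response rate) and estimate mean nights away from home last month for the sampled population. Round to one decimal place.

10.1

Response rates by class: 18–39 288/360 = 80%, 40–60 60/80 = 75%, 61–66 99/180 = 55%, 67+ 40/200 = 20%.
Weighting each respondent by the inverse class response rate inflates each class back to its sampled size, so the class weight is n_sampled:
  18–39: 360 × 14 = 5040
  40–60: 80 × 13 = 1040
  61–66: 180 × 3.5 = 630
  67+: 200 × 8 = 1600
Adjusted estimate = 8310 / 820 = 10.1341 → 10.1.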